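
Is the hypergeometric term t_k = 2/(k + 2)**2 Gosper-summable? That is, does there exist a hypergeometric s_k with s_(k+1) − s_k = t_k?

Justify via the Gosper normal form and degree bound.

No. Not Gosper-summable.

t_(k+1)/t_k = (k + 2)**2/(k + 3)**2.
Take A(k)=k**2 + 4*k + 4, B(k)=k**2 + 6*k + 9, C(k)=1.
f must satisfy (k**2 + 4*k + 4)·f(k+1) − (k**2 + 4*k + 4)·f(k) = 1.
Degrees (2,2,0) ⇒ d ≤ 0.
f = c0 ⇒ A·f(k+1) − B(k−1)·f(k) − C = -1. The system {-1 = 0} is inconsistent; no antidifference.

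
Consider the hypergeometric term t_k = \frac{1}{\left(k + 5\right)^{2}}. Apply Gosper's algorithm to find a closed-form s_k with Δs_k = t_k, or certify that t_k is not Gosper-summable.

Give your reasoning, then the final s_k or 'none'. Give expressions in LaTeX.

Ratio r(k) = (k + 5)**2/(k + 6)**2.
Normal form (A,B,C) = (k**2 + 10*k + 25, k**2 + 12*k + 36, 1).
Set up (k**2 + 10*k + 25)·f(k+1) − (k**2 + 10*k + 25)·f(k) − (1) = 0.
deg f ≤ 0 (via 2,2,0).
Generic f = c0 gives residual -1; -1 = 0 cannot hold, so t_k is not Gosper-summable.

no hypergeometric antidifference exists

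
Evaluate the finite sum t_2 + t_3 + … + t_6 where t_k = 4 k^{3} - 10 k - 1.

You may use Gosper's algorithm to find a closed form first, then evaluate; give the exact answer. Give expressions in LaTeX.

Σ = 1555

Step 1: r(k) = (10*k - 4*(k + 1)**3 + 11)/(-4*k**3 + 10*k + 1).
So A=1 and B=1, with C=k**3 - 5*k/2 - 1/4.
Key eq: (1)·f(k+1) = (1)·f(k) + (k**3 - 5*k/2 - 1/4).
From deg A=0, deg B=0, deg C=3: d=4.
Coefficient equations give f(k) = k*(k**3 - 2*k**2 - 4*k + 4)/4.
Get s_k = R·t_k = k*(k**3 - 2*k**2 - 4*k + 4) with R(k) = B(k−1)f(k)/C(k) = k*(k**3 - 2*k**2 - 4*k + 4)/(4*k**3 - 10*k - 1).
Check: Δs_k = 4*k**3 - 10*k - 1. ✓
Evaluate s at k=7 and k=2: 1547 and -8; difference 1555.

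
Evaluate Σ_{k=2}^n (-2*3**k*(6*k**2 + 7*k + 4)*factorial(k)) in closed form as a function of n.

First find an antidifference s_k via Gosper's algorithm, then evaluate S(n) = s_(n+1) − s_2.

Compute t_(k+1)/t_k: get 3*(6*k**3 + 25*k**2 + 36*k + 17)/(6*k**2 + 7*k + 4).
Normal form (A,B,C) = (3*k + 3, 1, k**2 + 7*k/6 + 2/3).
Set up (3*k + 3)·f(k+1) − (1)·f(k) − (k**2 + 7*k/6 + 2/3) = 0.
Bound: deg f ≤ 1.
Match coefficients ⇒ f(k) = (2*k - 1)/6.
R(k) = B(k−1)·f(k)/C(k) = (2*k - 1)/(6*k**2 + 7*k + 4); s_k = R·t_k = -2*3**k*(2*k - 1)*factorial(k).
Verify: -2*3**k*(6*k**2 + 7*k + 4)*factorial(k) matches t_k.
Evaluate: s_(n+1) = -6*3**n*(2*n + 1)*factorial(n + 1); subtract s_(2) = -108 ⇒ S(n) = -12*3**n*n**2*factorial(n) - 18*3**n*n*factorial(n) - 6*3**n*factorial(n) + 108.

S(n) = -12*3**n*n**2*factorial(n) - 18*3**n*n*factorial(n) - 6*3**n*factorial(n) + 108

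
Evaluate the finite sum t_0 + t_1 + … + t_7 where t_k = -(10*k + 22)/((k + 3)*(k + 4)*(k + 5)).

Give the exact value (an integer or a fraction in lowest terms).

Σ = -15/11

t_(k+1)/t_k = (k + 3)*(5*k + 16)/((k + 6)*(5*k + 11)).
So A=k + 3 and B=k + 6, with C=k + 11/5.
Set up (k + 3)·f(k+1) − (k + 5)·f(k) − (k + 11/5) = 0.
Bound: deg f ≤ 2.
Match coefficients ⇒ f(k) = k*(13*k + 31)/60.
Get s_k = R·t_k = -k*(13*k + 31)/(6*(k + 3)*(k + 4)) with R(k) = B(k−1)f(k)/C(k) = k*(k + 5)*(13*k + 31)/(12*(5*k + 11)).
Check: Δs_k = 2*(-5*k - 11)/(k**3 + 12*k**2 + 47*k + 60). ✓
Evaluate s at k=8 and k=0: -15/11 and 0; difference -15/11.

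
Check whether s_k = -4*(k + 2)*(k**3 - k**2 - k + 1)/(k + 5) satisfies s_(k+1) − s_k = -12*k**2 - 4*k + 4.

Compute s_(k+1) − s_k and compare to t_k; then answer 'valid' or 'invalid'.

Invalid: residual 12*(2*k**3 + 17*k**2 + 5*k - 6)/(k**2 + 11*k + 30) ≠ 0.

s_(k+1) = 4*k**2*(-k**2 - 5*k - 6)/(k + 6)
s_(k+1) − s_k = 4*(-3*k**4 - 28*k**3 - 49*k**2 - 4*k + 12)/(k**2 + 11*k + 30)
(s_(k+1) − s_k) − t_k = 12*(2*k**3 + 17*k**2 + 5*k - 6)/(k**2 + 11*k + 30)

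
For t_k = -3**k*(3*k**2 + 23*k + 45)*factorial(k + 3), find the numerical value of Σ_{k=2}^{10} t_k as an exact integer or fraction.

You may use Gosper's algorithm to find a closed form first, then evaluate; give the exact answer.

Compute t_(k+1)/t_k: get 3*(3*k**3 + 41*k**2 + 187*k + 284)/(3*k**2 + 23*k + 45).
Factor: A=3*k + 12; B=1; C=k**2 + 23*k/3 + 15.
Need (3*k + 12)·f(k+1) − (1)·f(k) = k**2 + 23*k/3 + 15.
Bound: deg f ≤ 1.
Solve for f: f(k) = (k + 3)/3 (degree 1 ≤ 1).
R(k) = B(k−1)·f(k)/C(k) = (k + 3)/(3*k**2 + 23*k + 45); s_k = R·t_k = -3**k*(k + 3)*factorial(k + 3).
Δs = -3**k*(3*k**2 + 23*k + 45)*factorial(k + 3), as required.
Evaluate s at k=11 and k=2: -216207218516889600 and -5400; difference -216207218516884200.

Σ = -216207218516884200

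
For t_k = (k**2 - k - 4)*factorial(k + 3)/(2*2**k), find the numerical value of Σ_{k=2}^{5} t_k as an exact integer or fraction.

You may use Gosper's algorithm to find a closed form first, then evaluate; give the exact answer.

r(k) = (k**3 + 5*k**2 - 16)/(2*(k**2 - k - 4)) after simplifying.
Normal form (A,B,C) = (k/2 + 2, 1, k**2 - k - 4).
Solve (k/2 + 2)·f(k+1) − (1)·f(k) = k**2 - k - 4.
From deg A=1, deg B=0, deg C=2: d=1.
A polynomial solution: f(k) = 2*(k - 4).
Get s_k = R·t_k = (k - 4)*factorial(k + 3)/2**k with R(k) = B(k−1)f(k)/C(k) = 2*(k - 4)/(k**2 - k - 4).
s_(k+1) − s_k = (k**2 - k - 4)*factorial(k + 3)/(2*2**k) = t_k.
Evaluate s at k=6 and k=2: 11340 and -60; difference 11400.

Σ = 11400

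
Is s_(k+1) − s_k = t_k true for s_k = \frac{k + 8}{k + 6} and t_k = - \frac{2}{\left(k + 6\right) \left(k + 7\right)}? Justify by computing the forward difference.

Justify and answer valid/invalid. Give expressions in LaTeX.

s_(k+1) = (k + 9)/(k + 7)
s_(k+1) − s_k = -2/(k**2 + 13*k + 42)
(s_(k+1) − s_k) − t_k = 0

Valid — Δs_k = t_k.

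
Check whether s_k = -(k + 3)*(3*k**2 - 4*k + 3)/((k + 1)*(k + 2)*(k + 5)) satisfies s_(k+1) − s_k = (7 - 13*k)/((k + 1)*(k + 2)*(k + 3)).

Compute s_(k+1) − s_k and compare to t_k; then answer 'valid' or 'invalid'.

Invalid: residual 2*(-3*k**3 + 8*k**2 + 67*k - 44)/(k**5 + 17*k**4 + 107*k**3 + 307*k**2 + 396*k + 180) ≠ 0.

s_(k+1) = (k + 4)*(4*k - 3*(k + 1)**2 + 1)/((k + 2)*(k + 3)*(k + 6))
s_(k+1) − s_k = (-19*k**3 - 120*k**2 - 179*k + 122)/(k**5 + 17*k**4 + 107*k**3 + 307*k**2 + 396*k + 180)
(s_(k+1) − s_k) − t_k = 2*(-3*k**3 + 8*k**2 + 67*k - 44)/(k**5 + 17*k**4 + 107*k**3 + 307*k**2 + 396*k + 180)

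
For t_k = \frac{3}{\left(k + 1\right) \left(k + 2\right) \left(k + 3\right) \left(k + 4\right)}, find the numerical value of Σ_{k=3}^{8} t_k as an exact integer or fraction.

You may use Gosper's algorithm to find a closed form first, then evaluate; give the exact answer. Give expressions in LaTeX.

Σ = 1/132

t_(k+1)/t_k = (k + 1)/(k + 5).
Normal form (A,B,C) = (k + 1, k + 5, 1).
Solve (k + 1)·f(k+1) − (k + 4)·f(k) = 1.
deg f ≤ 3 (via 1,1,0).
A polynomial solution: f(k) = k*(k**2 + 6*k + 11)/18.
R(k) = B(k−1)·f(k)/C(k) = k*(k + 4)*(k**2 + 6*k + 11)/18; s_k = R·t_k = k*(k**2 + 6*k + 11)/(6*(k + 1)*(k + 2)*(k + 3)).
Verify: 3/(k**4 + 10*k**3 + 35*k**2 + 50*k + 24) matches t_k.
Evaluate s at k=9 and k=3: 73/440 and 19/120; difference 1/132.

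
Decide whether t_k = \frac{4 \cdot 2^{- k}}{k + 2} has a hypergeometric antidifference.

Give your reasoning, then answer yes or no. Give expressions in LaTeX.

Ratio r(k) = (k + 2)/(2*(k + 3)).
So A=k/2 + 1 and B=k + 3, with C=1.
f must satisfy (k/2 + 1)·f(k+1) − (k + 2)·f(k) = 1.
d = -1 from the (1,1,0) case.
deg f ≤ -1 is impossible — no certificate.

No — t_k has no hypergeometric antidifference.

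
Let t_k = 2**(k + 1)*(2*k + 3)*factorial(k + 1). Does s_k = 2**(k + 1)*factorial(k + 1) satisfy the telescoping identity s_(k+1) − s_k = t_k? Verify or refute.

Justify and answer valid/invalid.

s_(k+1) = 2**(k + 2)*factorial(k + 2)
s_(k+1) − s_k = 2**(k + 1)*(2*k + 3)*factorial(k + 1)
(s_(k+1) − s_k) − t_k = 0

Valid — Δs_k = t_k.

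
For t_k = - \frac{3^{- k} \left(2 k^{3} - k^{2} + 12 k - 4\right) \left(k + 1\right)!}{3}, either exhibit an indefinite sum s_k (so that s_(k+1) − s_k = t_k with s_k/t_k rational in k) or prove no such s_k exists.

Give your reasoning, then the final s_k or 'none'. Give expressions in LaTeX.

r(k) = (k + 2)*(12*k + 2*(k + 1)**3 - (k + 1)**2 + 8)/(3*(2*k**3 - k**2 + 12*k - 4)) after simplifying.
So A=k/3 + 2/3 and B=1, with C=k**3 - k**2/2 + 6*k - 2.
Solve (k/3 + 2/3)·f(k+1) − (1)·f(k) = k**3 - k**2/2 + 6*k - 2.
d = 2 from the (1,0,3) case.
Solve for f: f(k) = 3*(2*k**2 - 3*k + 2)/2 (degree 2 ≤ 2).
R(k) = B(k−1)·f(k)/C(k) = 3*(2*k**2 - 3*k + 2)/(2*k**3 - k**2 + 12*k - 4); s_k = R·t_k = -(2*k**2 - 3*k + 2)*factorial(k + 1)/3**k.
Verify: -(2*k**3 - k**2 + 12*k - 4)*factorial(k + 1)/(3*3**k) matches t_k.

s_k = - 3^{- k} \left(2 k^{2} - 3 k + 2\right) \left(k + 1\right)!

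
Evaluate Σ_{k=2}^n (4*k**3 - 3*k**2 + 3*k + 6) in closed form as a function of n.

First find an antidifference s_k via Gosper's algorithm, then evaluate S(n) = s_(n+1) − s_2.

r(k) = (4*k**3 + 9*k**2 + 9*k + 10)/(4*k**3 - 3*k**2 + 3*k + 6) after simplifying.
Normal form (A,B,C) = (1, 1, k**3 - 3*k**2/4 + 3*k/4 + 3/2).
Key eq: (1)·f(k+1) = (1)·f(k) + (k**3 - 3*k**2/4 + 3*k/4 + 3/2).
From deg A=0, deg B=0, deg C=3: d=4.
Match coefficients ⇒ f(k) = k*(k**3 - 3*k**2 + 4*k + 4)/4.
R(k) = B(k−1)·f(k)/C(k) = k*(k**3 - 3*k**2 + 4*k + 4)/(4*k**3 - 3*k**2 + 3*k + 6); s_k = R·t_k = k*(k**3 - 3*k**2 + 4*k + 4).
Δs = 4*k**3 - 3*k**2 + 3*k + 6, as required.
s_(n+1) = n**4 + n**3 + n**2 + 7*n + 6 and s_(2) = 16, so S(n) = n**4 + n**3 + n**2 + 7*n - 10.

S(n) = n**4 + n**3 + n**2 + 7*n - 10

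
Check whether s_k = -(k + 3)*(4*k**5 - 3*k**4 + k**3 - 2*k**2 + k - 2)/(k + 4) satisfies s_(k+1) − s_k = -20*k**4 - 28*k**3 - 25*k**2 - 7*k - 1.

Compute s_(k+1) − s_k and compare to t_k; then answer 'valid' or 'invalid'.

s_(k+1) = (-4*k**6 - 33*k**5 - 97*k**4 - 139*k**3 - 100*k**2 - 31*k + 4)/(k + 5)
s_(k+1) − s_k = (-20*k**6 - 192*k**5 - 566*k**4 - 656*k**3 - 455*k**2 - 121*k - 14)/(k**2 + 9*k + 20)
(s_(k+1) − s_k) − t_k = (16*k**5 + 111*k**4 + 136*k**3 + 109*k**2 + 28*k + 6)/(k**2 + 9*k + 20)

Invalid: residual (16*k**5 + 111*k**4 + 136*k**3 + 109*k**2 + 28*k + 6)/(k**2 + 9*k + 20) ≠ 0.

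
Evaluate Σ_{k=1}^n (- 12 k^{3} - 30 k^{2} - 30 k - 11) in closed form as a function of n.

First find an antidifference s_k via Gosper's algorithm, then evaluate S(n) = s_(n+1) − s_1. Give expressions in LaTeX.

S(n) = n \left(- 3 n^{3} - 16 n^{2} - 33 n - 31\right)

Step 1: r(k) = (12*k**3 + 66*k**2 + 126*k + 83)/(12*k**3 + 30*k**2 + 30*k + 11).
Factor: A=1; B=1; C=k**3 + 5*k**2/2 + 5*k/2 + 11/12.
Need (1)·f(k+1) − (1)·f(k) = k**3 + 5*k**2/2 + 5*k/2 + 11/12.
From deg A=0, deg B=0, deg C=3: d=4.
Solve for f: f(k) = k*(3*k**3 + 4*k**2 + 3*k + 1)/12 (degree 4 ≤ 4).
So s_k = (B(k−1)f/C)·t_k = (k*(3*k**3 + 4*k**2 + 3*k + 1)/(12*k**3 + 30*k**2 + 30*k + 11))·t_k = k*(-3*k**3 - 4*k**2 - 3*k - 1).
s_(k+1) − s_k = -12*k**3 - 30*k**2 - 30*k - 11 = t_k.
Σ_(k=1)^n t_k = s_(n+1) − s_(1) = (-3*n**4 - 16*n**3 - 33*n**2 - 31*n - 11) − (-11), i.e. n*(-3*n**3 - 16*n**2 - 33*n - 31).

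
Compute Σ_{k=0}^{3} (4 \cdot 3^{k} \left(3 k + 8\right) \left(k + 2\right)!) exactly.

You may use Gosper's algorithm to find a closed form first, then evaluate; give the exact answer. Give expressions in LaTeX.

Compute t_(k+1)/t_k: get 3*(k + 3)*(3*k + 11)/(3*k + 8).
Normal form (A,B,C) = (3*k + 9, 1, k + 8/3).
Set up (3*k + 9)·f(k+1) − (1)·f(k) − (k + 8/3) = 0.
Degrees (1,0,1) ⇒ d ≤ 0.
Match coefficients ⇒ f(k) = 1/3.
Certificate R = B(k−1)f/C = 1/(3*k + 8) gives s_k = 4*3**k*factorial(k + 2).
s_(k+1) − s_k = 4*3**k*(3*k + 8)*factorial(k + 2) = t_k.
Σ_(k=0)^(3) t_k = s_(4) − s_(0) = 233280 − (8) = 233272.

Σ = 233272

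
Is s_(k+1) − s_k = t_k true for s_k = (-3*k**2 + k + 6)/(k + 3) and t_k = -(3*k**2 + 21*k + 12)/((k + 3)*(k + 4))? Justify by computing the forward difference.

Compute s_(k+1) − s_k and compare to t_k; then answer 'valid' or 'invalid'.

s_(k+1) = (k - 3*(k + 1)**2 + 7)/(k + 4)
s_(k+1) − s_k = 3*(-k**2 - 7*k - 4)/(k**2 + 7*k + 12)
(s_(k+1) − s_k) − t_k = 0

valid; difference matches t_k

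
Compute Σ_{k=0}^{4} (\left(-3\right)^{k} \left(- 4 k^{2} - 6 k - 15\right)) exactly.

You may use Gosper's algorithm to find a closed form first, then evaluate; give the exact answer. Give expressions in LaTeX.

Σ = -6807

Ratio r(k) = 3*(-4*k**2 - 14*k - 25)/(4*k**2 + 6*k + 15).
Gosper form: A/B · C(k+1)/C(k) with A=-3, B=1, C=k**2 + 3*k/2 + 15/4.
f must satisfy (-3)·f(k+1) − (1)·f(k) = k**2 + 3*k/2 + 15/4.
Bound: deg f ≤ 2.
A polynomial solution: f(k) = -(k**2 + 3)/4.
Certificate R = B(k−1)f/C = -(k**2 + 3)/(4*k**2 + 6*k + 15) gives s_k = (-3)**k*(k**2 + 3).
Verify: (-3)**k*(-4*k**2 - 6*k - 15) matches t_k.
Telescoping: Σ = s_(5) − s_(0) = -6804 − (3) = -6807.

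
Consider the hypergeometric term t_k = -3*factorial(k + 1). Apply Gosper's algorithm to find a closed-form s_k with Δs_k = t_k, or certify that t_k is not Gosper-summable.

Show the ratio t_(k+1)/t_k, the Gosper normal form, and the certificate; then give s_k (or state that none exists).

not Gosper-summable; s_k does not exist

Compute t_(k+1)/t_k: get k + 2.
Take A(k)=k + 2, B(k)=1, C(k)=1.
Solve (k + 2)·f(k+1) − (1)·f(k) = 1.
Bound: deg f ≤ -1.
deg f ≤ -1 is impossible — no certificate.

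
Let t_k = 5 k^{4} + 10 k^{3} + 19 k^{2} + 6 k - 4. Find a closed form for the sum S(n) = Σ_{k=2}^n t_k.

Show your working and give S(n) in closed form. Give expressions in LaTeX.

S(n) = n^{5} + 5 n^{4} + 13 n^{3} + 15 n^{2} + 2 n - 36

Step 1: r(k) = (5*k**4 + 30*k**3 + 79*k**2 + 94*k + 36)/(5*k**4 + 10*k**3 + 19*k**2 + 6*k - 4).
So A=1 and B=1, with C=k**4 + 2*k**3 + 19*k**2/5 + 6*k/5 - 4/5.
Need (1)·f(k+1) − (1)·f(k) = k**4 + 2*k**3 + 19*k**2/5 + 6*k/5 - 4/5.
From deg A=0, deg B=0, deg C=4: d=5.
Match coefficients ⇒ f(k) = k*(k**4 + 3*k**2 - 4*k - 4)/5.
So s_k = (B(k−1)f/C)·t_k = (k*(k**4 + 3*k**2 - 4*k - 4)/(5*k**4 + 10*k**3 + 19*k**2 + 6*k - 4))·t_k = k*(k**4 + 3*k**2 - 4*k - 4).
Check: Δs_k = 5*k**4 + 10*k**3 + 19*k**2 + 6*k - 4. ✓
Evaluate: s_(n+1) = n**5 + 5*n**4 + 13*n**3 + 15*n**2 + 2*n - 4; subtract s_(2) = 32 ⇒ S(n) = n**5 + 5*n**4 + 13*n**3 + 15*n**2 + 2*n - 36.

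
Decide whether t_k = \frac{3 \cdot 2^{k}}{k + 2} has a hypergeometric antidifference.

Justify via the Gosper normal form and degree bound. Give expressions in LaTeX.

t_(k+1)/t_k = 2*(k + 2)/(k + 3).
Take A(k)=2*k + 4, B(k)=k + 3, C(k)=1.
f must satisfy (2*k + 4)·f(k+1) − (k + 2)·f(k) = 1.
From deg A=1, deg B=1, deg C=0: d=-1.
d = -1 < 0 ⇒ no nonzero polynomial f; not summable.

No — t_k has no hypergeometric antidifference.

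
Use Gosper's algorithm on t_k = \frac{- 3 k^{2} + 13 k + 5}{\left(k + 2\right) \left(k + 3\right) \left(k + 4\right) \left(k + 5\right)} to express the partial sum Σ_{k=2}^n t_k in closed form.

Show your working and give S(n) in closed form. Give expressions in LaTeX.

Ratio r(k) = (k + 2)*(13*k - 3*(k + 1)**2 + 18)/((k + 6)*(-3*k**2 + 13*k + 5)).
Gosper form: A/B · C(k+1)/C(k) with A=k + 2, B=k + 6, C=k**2 - 13*k/3 - 5/3.
Need (k + 2)·f(k+1) − (k + 5)·f(k) = k**2 - 13*k/3 - 5/3.
Degrees (1,1,2) ⇒ d ≤ 3.
Match coefficients ⇒ f(k) = k*(k**2 - 63*k + 2)/72.
So s_k = (B(k−1)f/C)·t_k = (k*(k + 5)*(k**2 - 63*k + 2)/(24*(3*k**2 - 13*k - 5)))·t_k = k*(-k**2 + 63*k - 2)/(24*(k + 2)*(k + 3)*(k + 4)).
Check: Δs_k = (-3*k**2 + 13*k + 5)/(k**4 + 14*k**3 + 71*k**2 + 154*k + 120). ✓
s_(n+1) = (-n**3 + 60*n**2 + 121*n + 60)/(24*(n**3 + 12*n**2 + 47*n + 60)) and s_(2) = 1/12, so S(n) = (-n**3 + 12*n**2 + 9*n - 20)/(8*(n**3 + 12*n**2 + 47*n + 60)).

S(n) = \frac{- n^{3} + 12 n^{2} + 9 n - 20}{8 \left(n^{3} + 12 n^{2} + 47 n + 60\right)}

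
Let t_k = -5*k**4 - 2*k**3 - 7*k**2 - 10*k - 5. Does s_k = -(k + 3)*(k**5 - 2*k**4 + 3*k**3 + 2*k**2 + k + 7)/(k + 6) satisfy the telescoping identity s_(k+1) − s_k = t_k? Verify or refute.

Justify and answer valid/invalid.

s_(k+1) = (-k**6 - 7*k**5 - 17*k**4 - 29*k**3 - 47*k**2 - 56*k - 48)/(k + 7)
s_(k+1) − s_k = (-5*k**6 - 55*k**5 - 141*k**4 - 137*k**3 - 279*k**2 - 293*k - 141)/(k**2 + 13*k + 42)
(s_(k+1) − s_k) − t_k = 3*(4*k**5 + 34*k**4 + 16*k**3 + 50*k**2 + 64*k + 23)/(k**2 + 13*k + 42)

Invalid: residual 3*(4*k**5 + 34*k**4 + 16*k**3 + 50*k**2 + 64*k + 23)/(k**2 + 13*k + 42) ≠ 0.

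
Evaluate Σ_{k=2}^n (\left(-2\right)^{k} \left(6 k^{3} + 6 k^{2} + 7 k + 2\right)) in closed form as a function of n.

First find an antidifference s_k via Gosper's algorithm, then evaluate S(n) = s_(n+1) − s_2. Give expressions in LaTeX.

S(n) = 4 \left(-2\right)^{n} n^{3} + 8 \left(-2\right)^{n} n^{2} + 6 \left(-2\right)^{n} n + 2 \left(-2\right)^{n} + 40

Compute t_(k+1)/t_k: get 2*(-6*k**3 - 24*k**2 - 37*k - 21)/(6*k**3 + 6*k**2 + 7*k + 2).
Gosper form: A/B · C(k+1)/C(k) with A=-2, B=1, C=k**3 + k**2 + 7*k/6 + 1/3.
Solve (-2)·f(k+1) − (1)·f(k) = k**3 + k**2 + 7*k/6 + 1/3.
Bound: deg f ≤ 3.
A polynomial solution: f(k) = -k*(2*k**2 - 2*k + 1)/6.
Then R = B(k−1)f/C = -k*(2*k**2 - 2*k + 1)/(6*k**3 + 6*k**2 + 7*k + 2), so s_k = R(k)·t_k = (-2)**k*k*(-2*k**2 + 2*k - 1).
Check: Δs_k = (-2)**k*(6*k**3 + 6*k**2 + 7*k + 2). ✓
Telescope: S(n) = s_(n+1) − s_(2) = 2*(-2)**n*(2*n**3 + 4*n**2 + 3*n + 1) − (-40) = 4*(-2)**n*n**3 + 8*(-2)**n*n**2 + 6*(-2)**n*n + 2*(-2)**n + 40.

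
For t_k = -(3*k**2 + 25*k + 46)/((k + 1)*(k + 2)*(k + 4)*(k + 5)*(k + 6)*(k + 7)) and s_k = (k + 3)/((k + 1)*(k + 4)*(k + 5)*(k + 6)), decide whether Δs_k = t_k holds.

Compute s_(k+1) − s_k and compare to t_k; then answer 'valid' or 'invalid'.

Invalid: residual 4*(2*k + 5)/(k**6 + 25*k**5 + 247*k**4 + 1219*k**3 + 3112*k**2 + 3796*k + 1680) ≠ 0.

s_(k+1) = (k + 4)/((k + 2)*(k + 5)*(k + 6)*(k + 7))
s_(k+1) − s_k = ((k + 1)*(k + 4)**2 - (k + 2)*(k + 3)*(k + 7))/((k + 1)*(k + 2)*(k + 4)*(k + 5)*(k + 6)*(k + 7))
(s_(k+1) − s_k) − t_k = 4*(2*k + 5)/(k**6 + 25*k**5 + 247*k**4 + 1219*k**3 + 3112*k**2 + 3796*k + 1680)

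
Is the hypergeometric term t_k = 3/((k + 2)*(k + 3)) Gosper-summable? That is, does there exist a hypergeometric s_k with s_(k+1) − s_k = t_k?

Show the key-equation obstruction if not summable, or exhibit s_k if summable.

Yes. s_k = 3*k/(2*(k + 2)).

Step 1: r(k) = (k + 2)/(k + 4).
Factor: A=k + 2; B=k + 4; C=1.
Need (k + 2)·f(k+1) − (k + 3)·f(k) = 1.
d = 1 from the (1,1,0) case.
Match coefficients ⇒ f(k) = k/2.
Then R = B(k−1)f/C = k*(k + 3)/2, so s_k = R(k)·t_k = 3*k/(2*(k + 2)).
Verify: 3/(k**2 + 5*k + 6) matches t_k.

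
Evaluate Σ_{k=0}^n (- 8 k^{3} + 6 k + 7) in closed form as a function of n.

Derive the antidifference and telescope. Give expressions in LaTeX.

S(n) = - 2 n^{4} - 4 n^{3} + n^{2} + 10 n + 7

Compute t_(k+1)/t_k: get (6*k - 8*(k + 1)**3 + 13)/(-8*k**3 + 6*k + 7).
Take A(k)=1, B(k)=1, C(k)=k**3 - 3*k/4 - 7/8.
Need (1)·f(k+1) − (1)·f(k) = k**3 - 3*k/4 - 7/8.
Bound: deg f ≤ 4.
Match coefficients ⇒ f(k) = k*(2*k**3 - 4*k**2 - k - 4)/8.
So s_k = (B(k−1)f/C)·t_k = (k*(2*k**3 - 4*k**2 - k - 4)/(8*k**3 - 6*k - 7))·t_k = k*(-2*k**3 + 4*k**2 + k + 4).
s_(k+1) − s_k = -8*k**3 + 6*k + 7 = t_k.
s_(n+1) = -2*n**4 - 4*n**3 + n**2 + 10*n + 7 and s_(0) = 0, so S(n) = -2*n**4 - 4*n**3 + n**2 + 10*n + 7.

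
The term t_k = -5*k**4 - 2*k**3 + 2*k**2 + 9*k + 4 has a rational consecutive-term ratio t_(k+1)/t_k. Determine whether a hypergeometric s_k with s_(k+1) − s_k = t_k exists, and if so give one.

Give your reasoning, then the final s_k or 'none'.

r(k) = (5*k**4 + 22*k**3 + 34*k**2 + 13*k - 8)/(5*k**4 + 2*k**3 - 2*k**2 - 9*k - 4) after simplifying.
Factor: A=1; B=1; C=k**4 + 2*k**3/5 - 2*k**2/5 - 9*k/5 - 4/5.
Set up (1)·f(k+1) − (1)·f(k) − (k**4 + 2*k**3/5 - 2*k**2/5 - 9*k/5 - 4/5) = 0.
Degrees (0,0,4) ⇒ d ≤ 5.
Match coefficients ⇒ f(k) = k**2*(k**3 - 2*k**2 - 3)/5.
So s_k = (B(k−1)f/C)·t_k = (k**2*(k**3 - 2*k**2 - 3)/(5*k**4 + 2*k**3 - 2*k**2 - 9*k - 4))·t_k = k**2*(-k**3 + 2*k**2 + 3).
Δs = -5*k**4 - 2*k**3 + 2*k**2 + 9*k + 4, as required.

s_k = k**2*(-k**3 + 2*k**2 + 3)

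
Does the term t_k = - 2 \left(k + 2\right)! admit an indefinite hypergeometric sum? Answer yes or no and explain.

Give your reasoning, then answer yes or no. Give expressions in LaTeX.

No. Not Gosper-summable.

t_(k+1)/t_k = k + 3.
So A=k + 3 and B=1, with C=1.
f must satisfy (k + 3)·f(k+1) − (1)·f(k) = 1.
Bound: deg f ≤ -1.
d = -1 < 0 ⇒ no nonzero polynomial f; not summable.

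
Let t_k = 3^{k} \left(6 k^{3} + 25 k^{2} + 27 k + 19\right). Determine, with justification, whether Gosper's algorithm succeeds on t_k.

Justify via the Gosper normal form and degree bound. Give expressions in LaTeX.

r(k) = 3*(6*k**3 + 43*k**2 + 95*k + 77)/(6*k**3 + 25*k**2 + 27*k + 19) after simplifying.
Gosper form: A/B · C(k+1)/C(k) with A=3, B=1, C=k**3 + 25*k**2/6 + 9*k/2 + 19/6.
f must satisfy (3)·f(k+1) − (1)·f(k) = k**3 + 25*k**2/6 + 9*k/2 + 19/6.
deg f ≤ 3 (via 0,0,3).
Match coefficients ⇒ f(k) = (3*k**3 - k**2 + 3*k + 2)/6.
Certificate R = B(k−1)f/C = (3*k**3 - k**2 + 3*k + 2)/(6*k**3 + 25*k**2 + 27*k + 19) gives s_k = 3**k*(3*k**3 - k**2 + 3*k + 2).
Verify: 3**k*(6*k**3 + 25*k**2 + 27*k + 19) matches t_k.

Yes. s_k = 3^{k} \left(3 k^{3} - k^{2} + 3 k + 2\right).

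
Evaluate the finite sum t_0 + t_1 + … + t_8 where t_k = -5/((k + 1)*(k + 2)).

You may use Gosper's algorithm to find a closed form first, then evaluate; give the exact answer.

Σ = -9/2

Compute t_(k+1)/t_k: get (k + 1)/(k + 3).
A = k + 1, B = k + 3, C = 1.
f must satisfy (k + 1)·f(k+1) − (k + 2)·f(k) = 1.
From deg A=1, deg B=1, deg C=0: d=1.
Solve for f: f(k) = k (degree 1 ≤ 1).
R(k) = B(k−1)·f(k)/C(k) = k*(k + 2); s_k = R·t_k = -5*k/(k + 1).
s_(k+1) − s_k = -5/(k**2 + 3*k + 2) = t_k.
Sum = s_(9) − s_(0); s_(9) = -9/2, s_(0) = 0 ⇒ -9/2.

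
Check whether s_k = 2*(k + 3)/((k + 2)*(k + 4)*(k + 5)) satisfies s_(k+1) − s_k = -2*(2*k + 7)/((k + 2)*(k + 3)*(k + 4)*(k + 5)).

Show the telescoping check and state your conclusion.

s_(k+1) = 2*(k + 4)/((k + 3)*(k + 5)*(k + 6))
s_(k+1) − s_k = 2*(-2*k**2 - 13*k - 22)/(k**5 + 20*k**4 + 155*k**3 + 580*k**2 + 1044*k + 720)
(s_(k+1) − s_k) − t_k = 4*(3*k + 10)/(k**5 + 20*k**4 + 155*k**3 + 580*k**2 + 1044*k + 720)

Invalid: residual 4*(3*k + 10)/(k**5 + 20*k**4 + 155*k**3 + 580*k**2 + 1044*k + 720) ≠ 0.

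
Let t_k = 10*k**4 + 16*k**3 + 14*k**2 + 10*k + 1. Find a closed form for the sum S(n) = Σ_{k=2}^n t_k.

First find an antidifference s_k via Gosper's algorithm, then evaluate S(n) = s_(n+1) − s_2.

S(n) = 2*n**5 + 9*n**4 + 16*n**3 + 16*n**2 + 8*n - 51

Ratio r(k) = (10*k**4 + 56*k**3 + 122*k**2 + 126*k + 51)/(10*k**4 + 16*k**3 + 14*k**2 + 10*k + 1).
Normal form (A,B,C) = (1, 1, k**4 + 8*k**3/5 + 7*k**2/5 + k + 1/10).
Set up (1)·f(k+1) − (1)·f(k) − (k**4 + 8*k**3/5 + 7*k**2/5 + k + 1/10) = 0.
deg f ≤ 5 (via 0,0,4).
A polynomial solution: f(k) = k*(2*k**4 - k**3 + 2*k - 2)/10.
Get s_k = R·t_k = k*(2*k**4 - k**3 + 2*k - 2) with R(k) = B(k−1)f(k)/C(k) = k*(2*k**4 - k**3 + 2*k - 2)/(10*k**4 + 16*k**3 + 14*k**2 + 10*k + 1).
Δs = 10*k**4 + 16*k**3 + 14*k**2 + 10*k + 1, as required.
s_(n+1) = 2*n**5 + 9*n**4 + 16*n**3 + 16*n**2 + 8*n + 1 and s_(2) = 52, so S(n) = 2*n**5 + 9*n**4 + 16*n**3 + 16*n**2 + 8*n - 51.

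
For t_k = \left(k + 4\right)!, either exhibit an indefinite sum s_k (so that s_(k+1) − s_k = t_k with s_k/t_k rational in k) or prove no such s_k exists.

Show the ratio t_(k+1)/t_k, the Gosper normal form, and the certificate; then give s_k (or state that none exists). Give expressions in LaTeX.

not Gosper-summable; s_k does not exist

The ratio is k + 5.
Gosper form: A/B · C(k+1)/C(k) with A=k + 5, B=1, C=1.
Need (k + 5)·f(k+1) − (1)·f(k) = 1.
deg f ≤ -1 (via 1,0,0).
deg f ≤ -1 is impossible — no certificate.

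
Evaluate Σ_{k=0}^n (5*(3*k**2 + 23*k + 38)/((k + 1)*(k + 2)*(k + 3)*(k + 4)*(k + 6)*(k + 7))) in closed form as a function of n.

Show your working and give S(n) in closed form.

S(n) = 5*(n**3 + 13*n**2 + 50*n + 38)/(18*(n**3 + 13*n**2 + 50*n + 56))

t_(k+1)/t_k = (k + 1)*(k + 6)*(23*k + 3*(k + 1)**2 + 61)/((k + 5)*(k + 8)*(3*k**2 + 23*k + 38)).
A = k + 1, B = k + 8, C = k**3 + 38*k**2/3 + 51*k + 190/3.
Set up (k + 1)·f(k+1) − (k + 7)·f(k) − (k**3 + 38*k**2/3 + 51*k + 190/3) = 0.
Degrees (1,1,3) ⇒ d ≤ 6.
Match coefficients ⇒ f(k) = k*(k + 2)*(k + 4)*(k + 5)*(k**2 + 10*k + 27)/54.
Certificate R = B(k−1)f/C = k*(k + 2)*(k + 4)*(k + 7)*(k**2 + 10*k + 27)/(18*(3*k**2 + 23*k + 38)) gives s_k = 5*k*(k**2 + 10*k + 27)/(18*(k**3 + 10*k**2 + 27*k + 18)).
s_(k+1) − s_k = 5*(3*k**2 + 23*k + 38)/(k**6 + 23*k**5 + 207*k**4 + 925*k**3 + 2144*k**2 + 2412*k + 1008) = t_k.
s_(n+1) = 5*(n**3 + 13*n**2 + 50*n + 38)/(18*(n**3 + 13*n**2 + 50*n + 56)) and s_(0) = 0, so S(n) = 5*(n**3 + 13*n**2 + 50*n + 38)/(18*(n**3 + 13*n**2 + 50*n + 56)).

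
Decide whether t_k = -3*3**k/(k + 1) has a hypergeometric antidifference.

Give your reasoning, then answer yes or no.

No — t_k has no hypergeometric antidifference.

Compute t_(k+1)/t_k: get 3*(k + 1)/(k + 2).
Take A(k)=3*k + 3, B(k)=k + 2, C(k)=1.
Key eq: (3*k + 3)·f(k+1) = (k + 1)·f(k) + (1).
Degrees (1,1,0) ⇒ d ≤ -1.
deg f ≤ -1 is impossible — no certificate.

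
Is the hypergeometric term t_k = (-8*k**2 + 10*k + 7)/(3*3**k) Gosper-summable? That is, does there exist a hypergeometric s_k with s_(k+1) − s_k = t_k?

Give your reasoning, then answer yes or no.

Yes. s_k = (4*k**2 - k - 2)/3**k.

Step 1: r(k) = (8*k**2 + 6*k - 9)/(3*(8*k**2 - 10*k - 7)).
Factor: A=1/3; B=1; C=k**2 - 5*k/4 - 7/8.
f must satisfy (1/3)·f(k+1) − (1)·f(k) = k**2 - 5*k/4 - 7/8.
Bound: deg f ≤ 2.
Solving with deg f ≤ 2: f(k) = -3*(4*k**2 - k - 2)/8.
R(k) = B(k−1)·f(k)/C(k) = -3*(4*k**2 - k - 2)/((2*k + 1)*(4*k - 7)); s_k = R·t_k = (4*k**2 - k - 2)/3**k.
s_(k+1) − s_k = (-8*k**2 + 10*k + 7)/(3*3**k) = t_k.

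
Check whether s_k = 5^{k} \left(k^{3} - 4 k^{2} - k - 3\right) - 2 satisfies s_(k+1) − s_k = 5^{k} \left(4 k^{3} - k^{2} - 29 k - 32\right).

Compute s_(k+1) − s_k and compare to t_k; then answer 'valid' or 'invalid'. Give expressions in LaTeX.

valid; difference matches t_k

s_(k+1) = 5**(k + 1)*(-k + (k + 1)**3 - 4*(k + 1)**2 - 4) - 2
s_(k+1) − s_k = 5**k*(4*k**3 - k**2 - 29*k - 32)
(s_(k+1) − s_k) − t_k = 0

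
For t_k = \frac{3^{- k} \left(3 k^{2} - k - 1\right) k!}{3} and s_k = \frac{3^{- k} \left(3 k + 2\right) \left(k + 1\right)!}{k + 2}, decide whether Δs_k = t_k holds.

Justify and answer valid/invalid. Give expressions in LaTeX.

s_(k+1) = (3*k + 5)*factorial(k + 2)/(3*3**k*(k + 3))
s_(k+1) − s_k = (3*k**3 + 8*k**2 - k + 2)*factorial(k + 1)/(3*3**k*(k + 2)*(k + 3))
(s_(k+1) − s_k) − t_k = -(3*k**3 + 5*k**2 - 12*k - 8)*factorial(k)/(3*3**k*(k + 2)*(k + 3))

Invalid: residual - \frac{3^{- k} \left(3 k^{3} + 5 k^{2} - 12 k - 8\right) k!}{3 \left(k + 2\right) \left(k + 3\right)} ≠ 0.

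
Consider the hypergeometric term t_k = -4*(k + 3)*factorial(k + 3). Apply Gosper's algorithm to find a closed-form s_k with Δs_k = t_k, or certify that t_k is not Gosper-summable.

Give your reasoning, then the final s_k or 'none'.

s_k = -4*factorial(k + 3)

The ratio is (k + 4)**2/(k + 3).
So A=k + 4 and B=1, with C=k + 3.
Set up (k + 4)·f(k+1) − (1)·f(k) − (k + 3) = 0.
d = 0 from the (1,0,1) case.
Solving with deg f ≤ 0: f(k) = 1.
Then R = B(k−1)f/C = 1/(k + 3), so s_k = R(k)·t_k = -4*factorial(k + 3).
Verify: -4*(k + 3)*factorial(k + 3) matches t_k.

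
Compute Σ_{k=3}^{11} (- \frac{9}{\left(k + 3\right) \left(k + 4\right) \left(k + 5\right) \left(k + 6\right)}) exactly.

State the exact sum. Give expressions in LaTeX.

Step 1: r(k) = (k + 3)/(k + 7).
Factor: A=k + 3; B=k + 7; C=1.
f must satisfy (k + 3)·f(k+1) − (k + 6)·f(k) = 1.
From deg A=1, deg B=1, deg C=0: d=3.
A polynomial solution: f(k) = k*(k**2 + 12*k + 47)/180.
So s_k = (B(k−1)f/C)·t_k = (k*(k + 6)*(k**2 + 12*k + 47)/180)·t_k = k*(-k**2 - 12*k - 47)/(20*(k + 3)*(k + 4)*(k + 5)).
Check: Δs_k = -9/(k**4 + 18*k**3 + 119*k**2 + 342*k + 360). ✓
Telescoping: Σ = s_(12) − s_(3) = -67/1360 − (-23/560) = -39/4760.

Σ = -39/4760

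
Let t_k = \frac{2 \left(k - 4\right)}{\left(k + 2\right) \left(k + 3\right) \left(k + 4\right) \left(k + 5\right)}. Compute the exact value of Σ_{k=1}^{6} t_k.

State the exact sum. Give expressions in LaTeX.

Step 1: r(k) = (k - 3)*(k + 2)/((k - 4)*(k + 6)).
A = k + 2, B = k + 6, C = k - 4.
Solve (k + 2)·f(k+1) − (k + 5)·f(k) = k - 4.
deg f ≤ 3 (via 1,1,1).
A polynomial solution: f(k) = -k*(k**2 + 9*k + 38)/24.
Then R = B(k−1)f/C = -k*(k + 5)*(k**2 + 9*k + 38)/(24*(k - 4)), so s_k = R(k)·t_k = k*(-k**2 - 9*k - 38)/(12*(k + 2)*(k + 3)*(k + 4)).
Verify: 2*(k - 4)/(k**4 + 14*k**3 + 71*k**2 + 154*k + 120) matches t_k.
Evaluate s at k=7 and k=1: -35/396 and -1/15; difference -43/1980.

Σ = -43/1980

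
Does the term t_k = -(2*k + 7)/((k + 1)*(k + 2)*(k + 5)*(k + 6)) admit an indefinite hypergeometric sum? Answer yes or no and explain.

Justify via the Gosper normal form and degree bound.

r(k) = (k + 1)*(k + 5)*(2*k + 9)/((k + 3)*(k + 7)*(2*k + 7)) after simplifying.
A = k + 1, B = k + 7, C = k**3 + 21*k**2/2 + 73*k/2 + 42.
Solve (k + 1)·f(k+1) − (k + 6)·f(k) = k**3 + 21*k**2/2 + 73*k/2 + 42.
Degrees (1,1,3) ⇒ d ≤ 5.
Solving with deg f ≤ 5: f(k) = k*(k + 2)*(k + 3)*(k + 4)*(k + 6)/10.
Get s_k = R·t_k = k*(-k - 6)/(5*(k**2 + 6*k + 5)) with R(k) = B(k−1)f(k)/C(k) = k*(k + 2)*(k + 6)**2/(5*(2*k + 7)).
Check: Δs_k = (-2*k - 7)/(k**4 + 14*k**3 + 65*k**2 + 112*k + 60). ✓

Yes. s_k = k*(-k - 6)/(5*(k**2 + 6*k + 5)).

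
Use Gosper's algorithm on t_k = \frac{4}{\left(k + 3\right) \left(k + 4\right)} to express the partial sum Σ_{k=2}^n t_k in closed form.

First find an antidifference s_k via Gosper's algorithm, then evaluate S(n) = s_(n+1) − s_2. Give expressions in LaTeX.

S(n) = \frac{4 \left(n - 1\right)}{5 \left(n + 4\right)}

Ratio r(k) = (k + 3)/(k + 5).
Factor: A=k + 3; B=k + 5; C=1.
Set up (k + 3)·f(k+1) − (k + 4)·f(k) − (1) = 0.
deg f ≤ 1 (via 1,1,0).
Solve for f: f(k) = k/3 (degree 1 ≤ 1).
So s_k = (B(k−1)f/C)·t_k = (k*(k + 4)/3)·t_k = 4*k/(3*(k + 3)).
Δs = 4/(k**2 + 7*k + 12), as required.
s_(n+1) = 4*(n + 1)/(3*(n + 4)) and s_(2) = 8/15, so S(n) = 4*(n - 1)/(5*(n + 4)).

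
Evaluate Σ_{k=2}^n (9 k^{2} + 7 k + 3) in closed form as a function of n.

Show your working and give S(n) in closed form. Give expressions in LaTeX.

S(n) = 3 n^{3} + 8 n^{2} + 8 n - 19

Compute t_(k+1)/t_k: get (9*k**2 + 25*k + 19)/(9*k**2 + 7*k + 3).
Normal form (A,B,C) = (1, 1, k**2 + 7*k/9 + 1/3).
f must satisfy (1)·f(k+1) − (1)·f(k) = k**2 + 7*k/9 + 1/3.
From deg A=0, deg B=0, deg C=2: d=3.
Match coefficients ⇒ f(k) = k*(3*k**2 - k + 1)/9.
So s_k = (B(k−1)f/C)·t_k = (k*(3*k**2 - k + 1)/(9*k**2 + 7*k + 3))·t_k = k*(3*k**2 - k + 1).
Δs = 9*k**2 + 7*k + 3, as required.
Σ_(k=2)^n t_k = s_(n+1) − s_(2) = (3*n**3 + 8*n**2 + 8*n + 3) − (22), i.e. 3*n**3 + 8*n**2 + 8*n - 19.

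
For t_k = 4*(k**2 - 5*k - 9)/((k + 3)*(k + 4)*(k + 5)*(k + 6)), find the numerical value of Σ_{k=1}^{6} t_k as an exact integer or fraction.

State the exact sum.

The ratio is (k**3 - 22*k - 39)/(k**3 + 2*k**2 - 44*k - 63).
A = k + 3, B = k + 7, C = k**2 - 5*k - 9.
Need (k + 3)·f(k+1) − (k + 6)·f(k) = k**2 - 5*k - 9.
From deg A=1, deg B=1, deg C=2: d=3.
Match coefficients ⇒ f(k) = -k*(k**2 + 72*k + 107)/60.
Then R = B(k−1)f/C = -k*(k + 6)*(k**2 + 72*k + 107)/(60*(k**2 - 5*k - 9)), so s_k = R(k)·t_k = k*(-k**2 - 72*k - 107)/(15*(k + 3)*(k + 4)*(k + 5)).
s_(k+1) − s_k = 4*(k**2 - 5*k - 9)/(k**4 + 18*k**3 + 119*k**2 + 342*k + 360) = t_k.
Telescoping: Σ = s_(7) − s_(1) = -7/30 − (-1/10) = -2/15.

Σ = -2/15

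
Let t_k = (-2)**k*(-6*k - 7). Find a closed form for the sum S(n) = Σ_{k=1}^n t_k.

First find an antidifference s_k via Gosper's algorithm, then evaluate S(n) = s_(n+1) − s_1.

Step 1: r(k) = 2*(-6*k - 13)/(6*k + 7).
So A=-2 and B=1, with C=k + 7/6.
Key eq: (-2)·f(k+1) = (1)·f(k) + (k + 7/6).
Degrees (0,0,1) ⇒ d ≤ 1.
Solving with deg f ≤ 1: f(k) = -(2*k + 1)/6.
Certificate R = B(k−1)f/C = -(2*k + 1)/(6*k + 7) gives s_k = (-2)**k*(2*k + 1).
Check: Δs_k = (-2)**k*(-6*k - 7). ✓
Evaluate: s_(n+1) = (-2)**(n + 1)*(2*n + 3); subtract s_(1) = -6 ⇒ S(n) = -4*(-2)**n*n - 6*(-2)**n + 6.

S(n) = -4*(-2)**n*n - 6*(-2)**n + 6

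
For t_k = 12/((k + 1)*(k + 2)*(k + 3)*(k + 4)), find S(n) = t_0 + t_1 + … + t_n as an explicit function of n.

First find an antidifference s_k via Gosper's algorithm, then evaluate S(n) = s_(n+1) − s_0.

r(k) = (k + 1)/(k + 5) after simplifying.
So A=k + 1 and B=k + 5, with C=1.
f must satisfy (k + 1)·f(k+1) − (k + 4)·f(k) = 1.
Degrees (1,1,0) ⇒ d ≤ 3.
Solving with deg f ≤ 3: f(k) = k*(k**2 + 6*k + 11)/18.
Certificate R = B(k−1)f/C = k*(k + 4)*(k**2 + 6*k + 11)/18 gives s_k = 2*k*(k**2 + 6*k + 11)/(3*(k + 1)*(k + 2)*(k + 3)).
Δs = 12/(k**4 + 10*k**3 + 35*k**2 + 50*k + 24), as required.
Evaluate: s_(n+1) = 2*(n**3 + 9*n**2 + 26*n + 18)/(3*(n**3 + 9*n**2 + 26*n + 24)); subtract s_(0) = 0 ⇒ S(n) = 2*(n**3 + 9*n**2 + 26*n + 18)/(3*(n**3 + 9*n**2 + 26*n + 24)).

S(n) = 2*(n**3 + 9*n**2 + 26*n + 18)/(3*(n**3 + 9*n**2 + 26*n + 24))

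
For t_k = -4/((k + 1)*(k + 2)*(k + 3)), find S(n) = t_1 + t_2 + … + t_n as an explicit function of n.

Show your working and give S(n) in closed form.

The ratio is (k + 1)/(k + 4).
Gosper form: A/B · C(k+1)/C(k) with A=k + 1, B=k + 4, C=1.
Solve (k + 1)·f(k+1) − (k + 3)·f(k) = 1.
Bound: deg f ≤ 2.
A polynomial solution: f(k) = k*(k + 3)/4.
Then R = B(k−1)f/C = k*(k + 3)**2/4, so s_k = R(k)·t_k = k*(-k - 3)/((k + 1)*(k + 2)).
Verify: -4/(k**3 + 6*k**2 + 11*k + 6) matches t_k.
s_(n+1) = (-n**2 - 5*n - 4)/(n**2 + 5*n + 6) and s_(1) = -2/3, so S(n) = n*(-n - 5)/(3*(n**2 + 5*n + 6)).

S(n) = n*(-n - 5)/(3*(n**2 + 5*n + 6))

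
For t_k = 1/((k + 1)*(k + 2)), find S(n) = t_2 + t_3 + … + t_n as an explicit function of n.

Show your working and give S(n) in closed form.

Compute t_(k+1)/t_k: get (k + 1)/(k + 3).
Factor: A=k + 1; B=k + 3; C=1.
Key eq: (k + 1)·f(k+1) = (k + 2)·f(k) + (1).
From deg A=1, deg B=1, deg C=0: d=1.
Solve for f: f(k) = k (degree 1 ≤ 1).
Get s_k = R·t_k = k/(k + 1) with R(k) = B(k−1)f(k)/C(k) = k*(k + 2).
s_(k+1) − s_k = 1/(k**2 + 3*k + 2) = t_k.
Evaluate: s_(n+1) = (n + 1)/(n + 2); subtract s_(2) = 2/3 ⇒ S(n) = (n - 1)/(3*(n + 2)).

S(n) = (n - 1)/(3*(n + 2))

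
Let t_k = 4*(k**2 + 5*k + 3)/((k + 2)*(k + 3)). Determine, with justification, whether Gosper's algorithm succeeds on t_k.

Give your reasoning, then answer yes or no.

Step 1: r(k) = (k + 2)*(5*k + (k + 1)**2 + 8)/((k + 4)*(k**2 + 5*k + 3)).
A = k + 2, B = k + 4, C = k**2 + 5*k + 3.
Solve (k + 2)·f(k+1) − (k + 3)·f(k) = k**2 + 5*k + 3.
Degrees (1,1,2) ⇒ d ≤ 2.
Solve for f: f(k) = k*(2*k + 1)/2 (degree 2 ≤ 2).
So s_k = (B(k−1)f/C)·t_k = (k*(k + 3)*(2*k + 1)/(2*(k**2 + 5*k + 3)))·t_k = 2*k*(2*k + 1)/(k + 2).
s_(k+1) − s_k = 4*(k**2 + 5*k + 3)/(k**2 + 5*k + 6) = t_k.

Yes. s_k = 2*k*(2*k + 1)/(k + 2).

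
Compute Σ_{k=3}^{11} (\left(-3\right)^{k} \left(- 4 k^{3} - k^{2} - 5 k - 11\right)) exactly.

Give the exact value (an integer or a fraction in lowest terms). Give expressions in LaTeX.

Compute t_(k+1)/t_k: get 3*(-4*k**3 - 13*k**2 - 19*k - 21)/(4*k**3 + k**2 + 5*k + 11).
Normal form (A,B,C) = (-3, 1, k**3 + k**2/4 + 5*k/4 + 11/4).
Key eq: (-3)·f(k+1) = (1)·f(k) + (k**3 + k**2/4 + 5*k/4 + 11/4).
Degrees (0,0,3) ⇒ d ≤ 3.
Coefficient equations give f(k) = -(k**3 - 2*k**2 + 2*k + 2)/4.
Certificate R = B(k−1)f/C = -(k**3 - 2*k**2 + 2*k + 2)/(4*k**3 + k**2 + 5*k + 11) gives s_k = (-3)**k*(k**3 - 2*k**2 + 2*k + 2).
Δs = (-3)**k*(-4*k**3 - k**2 - 5*k - 11), as required.
Telescoping: Σ = s_(12) − s_(3) = 779092506 − (-459) = 779092965.

Σ = 779092965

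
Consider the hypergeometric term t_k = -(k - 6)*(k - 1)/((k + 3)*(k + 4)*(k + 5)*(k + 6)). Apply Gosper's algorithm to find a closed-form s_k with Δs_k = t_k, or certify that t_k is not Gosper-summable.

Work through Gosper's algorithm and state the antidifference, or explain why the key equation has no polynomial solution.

s_k = k*(-k**2 + 8*k - 47)/(20*(k**3 + 12*k**2 + 47*k + 60))

Step 1: r(k) = k*(k - 5)*(k + 3)/((k - 6)*(k - 1)*(k + 7)).
So A=k + 3 and B=k + 7, with C=k**2 - 7*k + 6.
Set up (k + 3)·f(k+1) − (k + 6)·f(k) − (k**2 - 7*k + 6) = 0.
deg f ≤ 3 (via 1,1,2).
Match coefficients ⇒ f(k) = k*(k**2 - 8*k + 47)/20.
Then R = B(k−1)f/C = k*(k + 6)*(k**2 - 8*k + 47)/(20*(k - 6)*(k - 1)), so s_k = R(k)·t_k = k*(-k**2 + 8*k - 47)/(20*(k**3 + 12*k**2 + 47*k + 60)).
s_(k+1) − s_k = (-k**2 + 7*k - 6)/(k**4 + 18*k**3 + 119*k**2 + 342*k + 360) = t_k.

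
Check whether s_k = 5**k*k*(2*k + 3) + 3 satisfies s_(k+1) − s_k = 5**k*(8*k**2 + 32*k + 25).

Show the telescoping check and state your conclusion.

s_(k+1) = 5**(k + 1)*(k + 1)*(2*k + 5) + 3
s_(k+1) − s_k = 5**k*(8*k**2 + 32*k + 25)
(s_(k+1) − s_k) − t_k = 0

valid (s_(k+1) − s_k reduces to t_k)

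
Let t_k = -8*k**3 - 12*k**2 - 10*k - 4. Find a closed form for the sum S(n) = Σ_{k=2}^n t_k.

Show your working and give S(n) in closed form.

The ratio is (4*k**3 + 18*k**2 + 29*k + 17)/(4*k**3 + 6*k**2 + 5*k + 2).
Take A(k)=1, B(k)=1, C(k)=k**3 + 3*k**2/2 + 5*k/4 + 1/2.
f must satisfy (1)·f(k+1) − (1)·f(k) = k**3 + 3*k**2/2 + 5*k/4 + 1/2.
Degrees (0,0,3) ⇒ d ≤ 4.
Match coefficients ⇒ f(k) = k*(2*k**3 + k + 1)/8.
Then R = B(k−1)f/C = k*(2*k**3 + k + 1)/(2*(4*k**3 + 6*k**2 + 5*k + 2)), so s_k = R(k)·t_k = k*(-2*k**3 - k - 1).
Verify: -8*k**3 - 12*k**2 - 10*k - 4 matches t_k.
Telescope: S(n) = s_(n+1) − s_(2) = -2*n**4 - 8*n**3 - 13*n**2 - 11*n - 4 − (-38) = -2*n**4 - 8*n**3 - 13*n**2 - 11*n + 34.

S(n) = -2*n**4 - 8*n**3 - 13*n**2 - 11*n + 34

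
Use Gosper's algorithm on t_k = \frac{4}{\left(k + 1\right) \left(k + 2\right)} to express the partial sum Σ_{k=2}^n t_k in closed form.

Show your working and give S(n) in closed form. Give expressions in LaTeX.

S(n) = \frac{4 \left(n - 1\right)}{3 \left(n + 2\right)}

t_(k+1)/t_k = (k + 1)/(k + 3).
Normal form (A,B,C) = (k + 1, k + 3, 1).
Need (k + 1)·f(k+1) − (k + 2)·f(k) = 1.
From deg A=1, deg B=1, deg C=0: d=1.
Solve for f: f(k) = k (degree 1 ≤ 1).
Get s_k = R·t_k = 4*k/(k + 1) with R(k) = B(k−1)f(k)/C(k) = k*(k + 2).
s_(k+1) − s_k = 4/(k**2 + 3*k + 2) = t_k.
Σ_(k=2)^n t_k = s_(n+1) − s_(2) = (4*(n + 1)/(n + 2)) − (8/3), i.e. 4*(n - 1)/(3*(n + 2)).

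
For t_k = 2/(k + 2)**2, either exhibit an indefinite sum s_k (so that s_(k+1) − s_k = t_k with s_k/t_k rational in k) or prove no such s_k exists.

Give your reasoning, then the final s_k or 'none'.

no hypergeometric antidifference exists

r(k) = (k + 2)**2/(k + 3)**2 after simplifying.
Gosper form: A/B · C(k+1)/C(k) with A=k**2 + 4*k + 4, B=k**2 + 6*k + 9, C=1.
Set up (k**2 + 4*k + 4)·f(k+1) − (k**2 + 4*k + 4)·f(k) − (1) = 0.
Degrees (2,2,0) ⇒ d ≤ 0.
Write f(k) = c0. Then LHS − RHS = -1, requiring -1 = 0: contradictory. No certificate.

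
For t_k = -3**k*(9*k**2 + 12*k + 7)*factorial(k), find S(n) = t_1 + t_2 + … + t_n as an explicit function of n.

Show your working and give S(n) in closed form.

Compute t_(k+1)/t_k: get 3*(9*k**3 + 39*k**2 + 58*k + 28)/(9*k**2 + 12*k + 7).
Gosper form: A/B · C(k+1)/C(k) with A=3*k + 3, B=1, C=k**2 + 4*k/3 + 7/9.
Set up (3*k + 3)·f(k+1) − (1)·f(k) − (k**2 + 4*k/3 + 7/9) = 0.
From deg A=1, deg B=0, deg C=2: d=1.
A polynomial solution: f(k) = (3*k - 1)/9.
Certificate R = B(k−1)f/C = (3*k - 1)/(9*k**2 + 12*k + 7) gives s_k = -3**k*(3*k - 1)*factorial(k).
Δs = -3**k*(9*k**2 + 12*k + 7)*factorial(k), as required.
Evaluate: s_(n+1) = -3**(n + 1)*(3*n + 2)*factorial(n + 1); subtract s_(1) = -6 ⇒ S(n) = -9*3**n*n**2*factorial(n) - 15*3**n*n*factorial(n) - 6*3**n*factorial(n) + 6.

S(n) = -9*3**n*n**2*factorial(n) - 15*3**n*n*factorial(n) - 6*3**n*factorial(n) + 6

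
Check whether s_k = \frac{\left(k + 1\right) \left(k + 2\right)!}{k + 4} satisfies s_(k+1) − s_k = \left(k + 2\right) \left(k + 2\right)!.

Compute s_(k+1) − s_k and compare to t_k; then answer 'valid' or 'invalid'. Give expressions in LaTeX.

s_(k+1) = (k + 2)*factorial(k + 3)/(k + 5)
s_(k+1) − s_k = (k**3 + 8*k**2 + 20*k + 19)*factorial(k + 2)/((k + 4)*(k + 5))
(s_(k+1) − s_k) − t_k = -3*(k**2 + 6*k + 7)*factorial(k + 2)/((k + 4)*(k + 5))

Invalid: residual - \frac{3 \left(k^{2} + 6 k + 7\right) \left(k + 2\right)!}{\left(k + 4\right) \left(k + 5\right)} ≠ 0.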